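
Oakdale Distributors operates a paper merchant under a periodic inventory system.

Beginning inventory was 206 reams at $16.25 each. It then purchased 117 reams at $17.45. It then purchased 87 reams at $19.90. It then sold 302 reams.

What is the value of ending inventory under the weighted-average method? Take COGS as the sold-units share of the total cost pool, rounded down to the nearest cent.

Sale 1, sell 302: 302/410 × $7,120.45 → $5,244.81
Ending inventory (cost pool remaining) = $1,875.64
Check: goods available $7,120.45 = COGS $5,244.81 + ending $1,875.64

Ending inventory = $1,875.64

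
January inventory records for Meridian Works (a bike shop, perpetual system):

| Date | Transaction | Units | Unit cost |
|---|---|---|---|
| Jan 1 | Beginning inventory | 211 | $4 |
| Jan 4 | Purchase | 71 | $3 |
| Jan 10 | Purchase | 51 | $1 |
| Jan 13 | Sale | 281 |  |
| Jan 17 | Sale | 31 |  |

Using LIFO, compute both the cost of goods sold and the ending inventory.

Jan 13, 281 sold [LIFO — newest first]: 51 @ $1 + 71 @ $3 + 159 @ $4 = $900
Jan 17, 31 sold [LIFO — newest first]: 31 @ $4 = $124
Total COGS = $900 + $124 = $1,024
Ending inventory: 21 @ $4 = $84
Check: goods available $1,108 = COGS $1,024 + ending $84

COGS = $1,024; ending inventory = $84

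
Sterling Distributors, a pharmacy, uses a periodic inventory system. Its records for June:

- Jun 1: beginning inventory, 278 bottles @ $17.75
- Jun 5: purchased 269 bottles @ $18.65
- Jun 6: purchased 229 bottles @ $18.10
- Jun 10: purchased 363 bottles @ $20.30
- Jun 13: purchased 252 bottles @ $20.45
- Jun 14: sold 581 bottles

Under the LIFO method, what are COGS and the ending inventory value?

COGS = $11,832.10; ending inventory = $14,786.45

Jun 14, 581 sold [LIFO — newest first]: 252 @ $20.45 + 329 @ $20.30 = $11,832.10
Ending inventory: 278 @ $17.75 + 269 @ $18.65 + 229 @ $18.10 + 34 @ $20.30 = $14,786.45
Check: goods available $26,618.55 = COGS $11,832.10 + ending $14,786.45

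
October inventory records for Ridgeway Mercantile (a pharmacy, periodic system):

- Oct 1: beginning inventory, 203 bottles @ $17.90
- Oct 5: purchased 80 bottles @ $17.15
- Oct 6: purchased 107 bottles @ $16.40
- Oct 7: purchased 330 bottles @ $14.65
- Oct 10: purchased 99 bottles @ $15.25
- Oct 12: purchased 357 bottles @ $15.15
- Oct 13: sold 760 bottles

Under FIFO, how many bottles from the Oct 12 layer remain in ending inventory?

Oct 13, 760 sold [FIFO — oldest first]: 203 @ $17.90 + 80 @ $17.15 + 107 @ $16.40 + 330 @ $14.65 + 40 @ $15.25 = $12,205.00
Ending inventory: 59 @ $15.25 + 357 @ $15.15 = $6,308.30

357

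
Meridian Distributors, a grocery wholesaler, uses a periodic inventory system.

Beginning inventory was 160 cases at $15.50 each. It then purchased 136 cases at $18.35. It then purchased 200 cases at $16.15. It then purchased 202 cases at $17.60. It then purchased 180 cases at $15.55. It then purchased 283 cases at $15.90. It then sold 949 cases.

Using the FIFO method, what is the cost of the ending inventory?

Sale 1 (949) [FIFO — oldest first]: 160 @ $15.50 + 136 @ $18.35 + 200 @ $16.15 + 202 @ $17.60 + 180 @ $15.55 + 71 @ $15.90 = $15,688.70
Ending inventory: 212 @ $15.90 = $3,370.80
Check: goods available $19,059.50 = COGS $15,688.70 + ending $3,370.80

Ending inventory = $3,370.80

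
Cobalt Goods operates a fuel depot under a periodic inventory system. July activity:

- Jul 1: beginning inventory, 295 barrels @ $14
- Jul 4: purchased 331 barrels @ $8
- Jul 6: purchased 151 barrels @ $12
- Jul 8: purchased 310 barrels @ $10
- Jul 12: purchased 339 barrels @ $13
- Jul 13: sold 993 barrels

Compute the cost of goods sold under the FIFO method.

Jul 13, 993 sold [FIFO — oldest first]: 295 @ $14 + 331 @ $8 + 151 @ $12 + 216 @ $10 = $10,750
Ending inventory: 94 @ $10 + 339 @ $13 = $5,347
Check: goods available $16,097 = COGS $10,750 + ending $5,347

COGS = $10,750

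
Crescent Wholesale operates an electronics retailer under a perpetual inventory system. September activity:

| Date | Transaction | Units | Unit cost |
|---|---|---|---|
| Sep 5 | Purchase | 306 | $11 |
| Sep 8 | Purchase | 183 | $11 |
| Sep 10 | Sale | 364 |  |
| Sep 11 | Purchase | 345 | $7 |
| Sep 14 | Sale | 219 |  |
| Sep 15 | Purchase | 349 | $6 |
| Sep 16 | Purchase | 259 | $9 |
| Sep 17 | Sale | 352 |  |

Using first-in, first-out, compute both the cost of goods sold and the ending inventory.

COGS = $8,400; ending inventory = $3,819

Sep 10, 364 sold [FIFO — oldest first]: 306 @ $11 + 58 @ $11 = $4,004
Sep 14, 219 sold [FIFO — oldest first]: 125 @ $11 + 94 @ $7 = $2,033
Sep 17, 352 sold [FIFO — oldest first]: 251 @ $7 + 101 @ $6 = $2,363
Total COGS = $4,004 + $2,033 + $2,363 = $8,400
Ending inventory: 248 @ $6 + 259 @ $9 = $3,819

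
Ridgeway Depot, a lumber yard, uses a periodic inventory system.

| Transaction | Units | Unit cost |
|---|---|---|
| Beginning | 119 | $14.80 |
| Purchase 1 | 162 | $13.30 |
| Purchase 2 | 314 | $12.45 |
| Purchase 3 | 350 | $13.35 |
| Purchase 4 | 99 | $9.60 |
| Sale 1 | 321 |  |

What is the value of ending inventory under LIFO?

Ending inventory = $9,533.90

Sale 1 (321) [LIFO — newest first]: 99 @ $9.60 + 222 @ $13.35 = $3,914.10
Ending inventory: 119 @ $14.80 + 162 @ $13.30 + 314 @ $12.45 + 128 @ $13.35 = $9,533.90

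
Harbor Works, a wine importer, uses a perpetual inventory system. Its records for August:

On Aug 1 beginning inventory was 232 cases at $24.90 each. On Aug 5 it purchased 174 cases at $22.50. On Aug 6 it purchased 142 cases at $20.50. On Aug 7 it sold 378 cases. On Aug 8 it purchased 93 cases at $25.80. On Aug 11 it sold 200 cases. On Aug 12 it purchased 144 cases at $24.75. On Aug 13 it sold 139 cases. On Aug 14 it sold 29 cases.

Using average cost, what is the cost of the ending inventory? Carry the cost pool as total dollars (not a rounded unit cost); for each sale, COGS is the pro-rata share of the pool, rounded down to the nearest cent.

After Aug 1: 232 on hand, pool $5,776.80 (≈ $24.9000 each)
After Aug 5: 406 on hand, pool $9,691.80 (≈ $23.8714 each)
After Aug 6: 548 on hand, pool $12,602.80 (≈ $22.9978 each)
Aug 7, sell 378: 378/548 × $12,602.80 → $8,693.17
After Aug 8: 263 on hand, pool $6,309.03 (≈ $23.9887 each)
Aug 11, sell 200: 200/263 × $6,309.03 → $4,797.74
After Aug 12: 207 on hand, pool $5,075.29 (≈ $24.5183 each)
Aug 13, sell 139: 139/207 × $5,075.29 → $3,408.04
Aug 14, sell 29: 29/68 × $1,667.25 → $711.03
Total COGS = $8,693.17 + $4,797.74 + $3,408.04 + $711.03 = $17,609.98
Ending inventory (cost pool remaining) = $956.22

Ending inventory = $956.22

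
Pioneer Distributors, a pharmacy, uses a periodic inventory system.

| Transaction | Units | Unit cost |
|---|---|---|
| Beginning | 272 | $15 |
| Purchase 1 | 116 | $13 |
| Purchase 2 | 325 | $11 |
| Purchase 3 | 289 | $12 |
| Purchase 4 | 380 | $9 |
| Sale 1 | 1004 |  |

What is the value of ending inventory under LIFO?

Ending inventory = $5,458

Sale 1 (1004) [LIFO — newest first]: 380 @ $9 + 289 @ $12 + 325 @ $11 + 10 @ $13 = $10,593
Ending inventory: 272 @ $15 + 106 @ $13 = $5,458
Check: goods available $16,051 = COGS $10,593 + ending $5,458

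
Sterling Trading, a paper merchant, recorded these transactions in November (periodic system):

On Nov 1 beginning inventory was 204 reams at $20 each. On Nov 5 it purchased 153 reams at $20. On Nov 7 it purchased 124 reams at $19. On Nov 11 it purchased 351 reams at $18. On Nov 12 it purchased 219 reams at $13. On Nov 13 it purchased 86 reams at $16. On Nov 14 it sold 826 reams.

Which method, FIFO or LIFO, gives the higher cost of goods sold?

FIFO COGS: 204 @ $20 + 153 @ $20 + 124 @ $19 + 345 @ $18 = $15,706
LIFO COGS: 86 @ $16 + 219 @ $13 + 351 @ $18 + 124 @ $19 + 46 @ $20 = $13,817

FIFO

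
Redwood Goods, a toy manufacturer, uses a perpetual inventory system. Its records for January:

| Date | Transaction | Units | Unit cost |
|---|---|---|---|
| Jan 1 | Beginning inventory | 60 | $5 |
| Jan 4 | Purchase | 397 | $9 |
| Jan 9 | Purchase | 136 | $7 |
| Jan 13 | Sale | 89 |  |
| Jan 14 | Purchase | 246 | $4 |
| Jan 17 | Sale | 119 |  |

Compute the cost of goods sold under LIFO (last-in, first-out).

COGS = $1,099

Jan 13, 89 sold [LIFO — newest first]: 89 @ $7 = $623
Jan 17, 119 sold [LIFO — newest first]: 119 @ $4 = $476
Total COGS = $623 + $476 = $1,099
Ending inventory: 60 @ $5 + 397 @ $9 + 47 @ $7 + 127 @ $4 = $4,710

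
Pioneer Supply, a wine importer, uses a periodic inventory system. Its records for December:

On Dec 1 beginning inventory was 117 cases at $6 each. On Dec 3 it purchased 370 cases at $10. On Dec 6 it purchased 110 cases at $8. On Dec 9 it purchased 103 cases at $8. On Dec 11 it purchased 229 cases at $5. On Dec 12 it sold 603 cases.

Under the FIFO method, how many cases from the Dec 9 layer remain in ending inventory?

97

Dec 12, 603 sold [FIFO — oldest first]: 117 @ $6 + 370 @ $10 + 110 @ $8 + 6 @ $8 = $5,330
Ending inventory: 97 @ $8 + 229 @ $5 = $1,921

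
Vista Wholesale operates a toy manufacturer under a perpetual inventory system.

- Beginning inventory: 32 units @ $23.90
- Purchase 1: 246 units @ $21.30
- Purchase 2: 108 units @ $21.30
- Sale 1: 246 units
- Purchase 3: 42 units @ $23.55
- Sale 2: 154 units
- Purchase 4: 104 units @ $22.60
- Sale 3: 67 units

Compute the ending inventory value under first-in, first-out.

Ending inventory = $1,469.00

Sale 1 (246) [FIFO — oldest first]: 32 @ $23.90 + 214 @ $21.30 = $5,323.00
Sale 2 (154) [FIFO — oldest first]: 32 @ $21.30 + 108 @ $21.30 + 14 @ $23.55 = $3,311.70
Sale 3 (67) [FIFO — oldest first]: 28 @ $23.55 + 39 @ $22.60 = $1,540.80
Total COGS = $5,323.00 + $3,311.70 + $1,540.80 = $10,175.50
Ending inventory: 65 @ $22.60 = $1,469.00
Check: goods available $11,644.50 = COGS $10,175.50 + ending $1,469.00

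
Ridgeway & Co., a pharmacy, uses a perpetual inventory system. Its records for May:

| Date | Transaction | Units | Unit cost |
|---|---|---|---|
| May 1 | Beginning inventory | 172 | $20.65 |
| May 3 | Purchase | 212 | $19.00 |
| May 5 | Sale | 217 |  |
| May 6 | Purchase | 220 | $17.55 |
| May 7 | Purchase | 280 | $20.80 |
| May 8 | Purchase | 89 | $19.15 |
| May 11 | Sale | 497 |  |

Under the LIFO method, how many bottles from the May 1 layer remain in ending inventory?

167

May 5, 217 sold [LIFO — newest first]: 212 @ $19.00 + 5 @ $20.65 = $4,131.25
May 11, 497 sold [LIFO — newest first]: 89 @ $19.15 + 280 @ $20.80 + 128 @ $17.55 = $9,774.75
Total COGS = $4,131.25 + $9,774.75 = $13,906.00
Ending inventory: 167 @ $20.65 + 92 @ $17.55 = $5,063.15
Check: goods available $18,969.15 = COGS $13,906.00 + ending $5,063.15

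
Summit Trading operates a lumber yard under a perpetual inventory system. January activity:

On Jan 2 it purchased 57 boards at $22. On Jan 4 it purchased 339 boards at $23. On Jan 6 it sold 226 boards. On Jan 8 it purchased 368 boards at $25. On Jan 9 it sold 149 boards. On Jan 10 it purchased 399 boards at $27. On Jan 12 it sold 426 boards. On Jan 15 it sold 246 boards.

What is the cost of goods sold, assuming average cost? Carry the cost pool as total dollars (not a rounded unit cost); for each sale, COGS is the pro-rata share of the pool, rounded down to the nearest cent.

COGS = $26,045.31

After Jan 2: 57 on hand, pool $1,254.00 (≈ $22.0000 each)
After Jan 4: 396 on hand, pool $9,051.00 (≈ $22.8561 each)
Jan 6, sell 226: 226/396 × $9,051.00 → $5,165.46
After Jan 8: 538 on hand, pool $13,085.54 (≈ $24.3226 each)
Jan 9, sell 149: 149/538 × $13,085.54 → $3,624.06
After Jan 10: 788 on hand, pool $20,234.48 (≈ $25.6783 each)
Jan 12, sell 426: 426/788 × $20,234.48 → $10,938.94
Jan 15, sell 246: 246/362 × $9,295.54 → $6,316.85
Total COGS = $5,165.46 + $3,624.06 + $10,938.94 + $6,316.85 = $26,045.31
Ending inventory (cost pool remaining) = $2,978.69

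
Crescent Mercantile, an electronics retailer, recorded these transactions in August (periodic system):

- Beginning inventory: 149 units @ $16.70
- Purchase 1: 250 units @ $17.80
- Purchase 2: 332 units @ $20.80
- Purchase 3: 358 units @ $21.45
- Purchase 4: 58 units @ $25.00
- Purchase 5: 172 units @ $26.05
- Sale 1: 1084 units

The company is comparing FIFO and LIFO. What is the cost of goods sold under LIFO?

FIFO COGS: 149 @ $16.70 + 250 @ $17.80 + 332 @ $20.80 + 353 @ $21.45 = $21,415.75
LIFO COGS: 172 @ $26.05 + 58 @ $25.00 + 358 @ $21.45 + 332 @ $20.80 + 164 @ $17.80 = $23,434.50

COGS = $23,434.50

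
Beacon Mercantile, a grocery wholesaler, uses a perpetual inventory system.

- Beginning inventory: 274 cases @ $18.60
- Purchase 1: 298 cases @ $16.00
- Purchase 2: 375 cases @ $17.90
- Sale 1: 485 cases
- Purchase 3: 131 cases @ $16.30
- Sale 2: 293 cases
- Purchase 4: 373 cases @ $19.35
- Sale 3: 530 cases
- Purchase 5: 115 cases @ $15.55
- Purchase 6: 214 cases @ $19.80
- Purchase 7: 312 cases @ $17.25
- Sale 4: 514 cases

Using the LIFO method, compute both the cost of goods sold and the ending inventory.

COGS = $32,651.55; ending inventory = $4,685.65

Sale 1 (485) [LIFO — newest first]: 375 @ $17.90 + 110 @ $16.00 = $8,472.50
Sale 2 (293) [LIFO — newest first]: 131 @ $16.30 + 162 @ $16.00 = $4,727.30
Sale 3 (530) [LIFO — newest first]: 373 @ $19.35 + 26 @ $16.00 + 131 @ $18.60 = $10,070.15
Sale 4 (514) [LIFO — newest first]: 312 @ $17.25 + 202 @ $19.80 = $9,381.60
Total COGS = $8,472.50 + $4,727.30 + $10,070.15 + $9,381.60 = $32,651.55
Ending inventory: 143 @ $18.60 + 115 @ $15.55 + 12 @ $19.80 = $4,685.65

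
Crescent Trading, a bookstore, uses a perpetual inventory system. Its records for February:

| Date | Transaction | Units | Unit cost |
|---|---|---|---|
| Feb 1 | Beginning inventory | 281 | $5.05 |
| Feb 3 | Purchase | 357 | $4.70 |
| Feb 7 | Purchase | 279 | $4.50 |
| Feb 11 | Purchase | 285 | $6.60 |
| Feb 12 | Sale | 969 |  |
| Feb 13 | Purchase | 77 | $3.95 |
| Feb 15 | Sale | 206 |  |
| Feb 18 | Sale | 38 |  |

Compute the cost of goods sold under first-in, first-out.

Feb 12, 969 sold [FIFO — oldest first]: 281 @ $5.05 + 357 @ $4.70 + 279 @ $4.50 + 52 @ $6.60 = $4,695.65
Feb 15, 206 sold [FIFO — oldest first]: 206 @ $6.60 = $1,359.60
Feb 18, 38 sold [FIFO — oldest first]: 27 @ $6.60 + 11 @ $3.95 = $221.65
Total COGS = $4,695.65 + $1,359.60 + $221.65 = $6,276.90
Ending inventory: 66 @ $3.95 = $260.70

COGS = $6,276.90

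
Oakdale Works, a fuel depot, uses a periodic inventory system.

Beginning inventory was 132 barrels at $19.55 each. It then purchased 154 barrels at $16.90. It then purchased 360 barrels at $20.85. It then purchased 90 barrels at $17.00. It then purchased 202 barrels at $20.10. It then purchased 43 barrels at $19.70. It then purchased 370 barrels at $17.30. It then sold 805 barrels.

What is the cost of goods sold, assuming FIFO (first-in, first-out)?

COGS = $15,606.10

Sale 1 (805) [FIFO — oldest first]: 132 @ $19.55 + 154 @ $16.90 + 360 @ $20.85 + 90 @ $17.00 + 69 @ $20.10 = $15,606.10
Ending inventory: 133 @ $20.10 + 43 @ $19.70 + 370 @ $17.30 = $9,921.40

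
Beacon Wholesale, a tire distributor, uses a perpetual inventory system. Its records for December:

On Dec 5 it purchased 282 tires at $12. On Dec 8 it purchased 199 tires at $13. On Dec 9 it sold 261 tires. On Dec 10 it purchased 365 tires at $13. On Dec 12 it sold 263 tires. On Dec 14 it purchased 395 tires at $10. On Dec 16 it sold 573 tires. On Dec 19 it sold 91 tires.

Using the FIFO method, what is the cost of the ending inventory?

Dec 9, 261 sold [FIFO — oldest first]: 261 @ $12 = $3,132
Dec 12, 263 sold [FIFO — oldest first]: 21 @ $12 + 199 @ $13 + 43 @ $13 = $3,398
Dec 16, 573 sold [FIFO — oldest first]: 322 @ $13 + 251 @ $10 = $6,696
Dec 19, 91 sold [FIFO — oldest first]: 91 @ $10 = $910
Total COGS = $3,132 + $3,398 + $6,696 + $910 = $14,136
Ending inventory: 53 @ $10 = $530
Check: goods available $14,666 = COGS $14,136 + ending $530

Ending inventory = $530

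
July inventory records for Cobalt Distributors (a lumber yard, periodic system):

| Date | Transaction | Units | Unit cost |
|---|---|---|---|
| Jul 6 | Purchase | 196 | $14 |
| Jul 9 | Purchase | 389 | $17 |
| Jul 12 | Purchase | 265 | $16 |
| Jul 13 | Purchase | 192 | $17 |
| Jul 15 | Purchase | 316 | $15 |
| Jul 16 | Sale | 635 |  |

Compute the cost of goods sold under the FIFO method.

COGS = $10,157

Jul 16, 635 sold [FIFO — oldest first]: 196 @ $14 + 389 @ $17 + 50 @ $16 = $10,157
Ending inventory: 215 @ $16 + 192 @ $17 + 316 @ $15 = $11,444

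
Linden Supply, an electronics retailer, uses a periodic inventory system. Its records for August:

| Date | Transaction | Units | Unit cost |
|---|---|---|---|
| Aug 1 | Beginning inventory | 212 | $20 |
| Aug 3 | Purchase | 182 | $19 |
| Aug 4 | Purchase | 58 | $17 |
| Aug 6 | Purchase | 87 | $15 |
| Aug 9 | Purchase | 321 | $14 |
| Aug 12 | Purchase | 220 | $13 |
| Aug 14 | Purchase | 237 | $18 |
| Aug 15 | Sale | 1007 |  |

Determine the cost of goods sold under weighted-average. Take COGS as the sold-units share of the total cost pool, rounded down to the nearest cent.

COGS = $16,522.59

Aug 15, sell 1007: 1007/1317 × $21,609.00 → $16,522.59
Ending inventory (cost pool remaining) = $5,086.41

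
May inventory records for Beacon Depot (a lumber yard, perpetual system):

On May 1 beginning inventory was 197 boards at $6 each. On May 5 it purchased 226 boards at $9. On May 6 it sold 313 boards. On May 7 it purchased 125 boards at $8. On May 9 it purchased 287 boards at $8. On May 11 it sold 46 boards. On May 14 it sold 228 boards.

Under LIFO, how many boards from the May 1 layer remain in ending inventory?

May 6, 313 sold [LIFO — newest first]: 226 @ $9 + 87 @ $6 = $2,556
May 11, 46 sold [LIFO — newest first]: 46 @ $8 = $368
May 14, 228 sold [LIFO — newest first]: 228 @ $8 = $1,824
Total COGS = $2,556 + $368 + $1,824 = $4,748
Ending inventory: 110 @ $6 + 125 @ $8 + 13 @ $8 = $1,764

110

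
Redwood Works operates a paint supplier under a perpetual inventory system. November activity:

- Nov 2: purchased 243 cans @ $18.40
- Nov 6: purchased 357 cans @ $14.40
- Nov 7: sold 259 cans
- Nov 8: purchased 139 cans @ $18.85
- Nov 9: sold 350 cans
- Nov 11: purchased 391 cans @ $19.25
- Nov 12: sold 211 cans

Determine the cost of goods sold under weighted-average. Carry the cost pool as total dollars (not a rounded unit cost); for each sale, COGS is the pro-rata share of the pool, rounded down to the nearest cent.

COGS = $13,977.85

After Nov 2: 243 on hand, pool $4,471.20 (≈ $18.4000 each)
After Nov 6: 600 on hand, pool $9,612.00 (≈ $16.0200 each)
Nov 7, sell 259: 259/600 × $9,612.00 → $4,149.18
After Nov 8: 480 on hand, pool $8,082.97 (≈ $16.8395 each)
Nov 9, sell 350: 350/480 × $8,082.97 → $5,893.83
After Nov 11: 521 on hand, pool $9,715.89 (≈ $18.6485 each)
Nov 12, sell 211: 211/521 × $9,715.89 → $3,934.84
Total COGS = $4,149.18 + $5,893.83 + $3,934.84 = $13,977.85
Ending inventory (cost pool remaining) = $5,781.05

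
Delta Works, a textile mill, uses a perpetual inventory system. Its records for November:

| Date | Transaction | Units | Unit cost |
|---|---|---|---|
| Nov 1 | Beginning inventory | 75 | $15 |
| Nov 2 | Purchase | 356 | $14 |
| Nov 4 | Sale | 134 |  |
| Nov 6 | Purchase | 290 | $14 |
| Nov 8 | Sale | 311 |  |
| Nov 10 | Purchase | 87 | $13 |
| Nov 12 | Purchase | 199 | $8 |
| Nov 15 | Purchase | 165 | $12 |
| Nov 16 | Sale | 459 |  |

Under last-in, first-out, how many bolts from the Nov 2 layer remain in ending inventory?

Nov 4, 134 sold [LIFO — newest first]: 134 @ $14 = $1,876
Nov 8, 311 sold [LIFO — newest first]: 290 @ $14 + 21 @ $14 = $4,354
Nov 16, 459 sold [LIFO — newest first]: 165 @ $12 + 199 @ $8 + 87 @ $13 + 8 @ $14 = $4,815
Total COGS = $1,876 + $4,354 + $4,815 = $11,045
Ending inventory: 75 @ $15 + 193 @ $14 = $3,827
Check: goods available $14,872 = COGS $11,045 + ending $3,827

193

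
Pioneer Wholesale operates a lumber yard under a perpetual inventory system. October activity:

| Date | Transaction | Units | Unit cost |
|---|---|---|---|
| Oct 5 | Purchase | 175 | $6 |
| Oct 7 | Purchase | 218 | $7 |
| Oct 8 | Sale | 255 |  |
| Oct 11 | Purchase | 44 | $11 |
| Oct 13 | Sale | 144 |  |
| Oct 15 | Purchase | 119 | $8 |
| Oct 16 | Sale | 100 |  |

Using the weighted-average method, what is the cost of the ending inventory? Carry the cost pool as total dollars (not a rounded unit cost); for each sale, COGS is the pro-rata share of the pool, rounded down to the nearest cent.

Ending inventory = $450.89

After Oct 5: 175 on hand, pool $1,050.00 (≈ $6.0000 each)
After Oct 7: 393 on hand, pool $2,576.00 (≈ $6.5547 each)
Oct 8, sell 255: 255/393 × $2,576.00 → $1,671.45
After Oct 11: 182 on hand, pool $1,388.55 (≈ $7.6294 each)
Oct 13, sell 144: 144/182 × $1,388.55 → $1,098.63
After Oct 15: 157 on hand, pool $1,241.92 (≈ $7.9103 each)
Oct 16, sell 100: 100/157 × $1,241.92 → $791.03
Total COGS = $1,671.45 + $1,098.63 + $791.03 = $3,561.11
Ending inventory (cost pool remaining) = $450.89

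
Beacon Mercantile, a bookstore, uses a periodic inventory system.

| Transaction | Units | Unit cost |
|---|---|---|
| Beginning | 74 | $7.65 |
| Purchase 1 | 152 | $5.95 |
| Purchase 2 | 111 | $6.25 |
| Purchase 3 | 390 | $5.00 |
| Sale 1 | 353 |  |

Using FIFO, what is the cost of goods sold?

Sale 1 (353) [FIFO — oldest first]: 74 @ $7.65 + 152 @ $5.95 + 111 @ $6.25 + 16 @ $5.00 = $2,244.25
Ending inventory: 374 @ $5.00 = $1,870.00
Check: goods available $4,114.25 = COGS $2,244.25 + ending $1,870.00

COGS = $2,244.25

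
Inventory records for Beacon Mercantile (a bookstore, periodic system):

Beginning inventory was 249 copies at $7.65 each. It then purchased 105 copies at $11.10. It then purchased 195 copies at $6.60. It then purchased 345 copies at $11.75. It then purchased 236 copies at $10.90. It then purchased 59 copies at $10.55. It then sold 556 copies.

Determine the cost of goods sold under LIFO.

Sale 1 (556) [LIFO — newest first]: 59 @ $10.55 + 236 @ $10.90 + 261 @ $11.75 = $6,261.60
Ending inventory: 249 @ $7.65 + 105 @ $11.10 + 195 @ $6.60 + 84 @ $11.75 = $5,344.35

COGS = $6,261.60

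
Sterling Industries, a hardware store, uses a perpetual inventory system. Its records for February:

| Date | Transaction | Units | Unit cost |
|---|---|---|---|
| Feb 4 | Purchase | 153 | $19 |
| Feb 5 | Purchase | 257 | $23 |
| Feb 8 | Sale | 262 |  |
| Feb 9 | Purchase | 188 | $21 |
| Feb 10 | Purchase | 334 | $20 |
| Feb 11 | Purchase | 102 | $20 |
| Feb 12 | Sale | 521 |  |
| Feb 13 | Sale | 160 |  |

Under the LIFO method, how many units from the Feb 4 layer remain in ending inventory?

91

Feb 8, 262 sold [LIFO — newest first]: 257 @ $23 + 5 @ $19 = $6,006
Feb 12, 521 sold [LIFO — newest first]: 102 @ $20 + 334 @ $20 + 85 @ $21 = $10,505
Feb 13, 160 sold [LIFO — newest first]: 103 @ $21 + 57 @ $19 = $3,246
Total COGS = $6,006 + $10,505 + $3,246 = $19,757
Ending inventory: 91 @ $19 = $1,729
Check: goods available $21,486 = COGS $19,757 + ending $1,729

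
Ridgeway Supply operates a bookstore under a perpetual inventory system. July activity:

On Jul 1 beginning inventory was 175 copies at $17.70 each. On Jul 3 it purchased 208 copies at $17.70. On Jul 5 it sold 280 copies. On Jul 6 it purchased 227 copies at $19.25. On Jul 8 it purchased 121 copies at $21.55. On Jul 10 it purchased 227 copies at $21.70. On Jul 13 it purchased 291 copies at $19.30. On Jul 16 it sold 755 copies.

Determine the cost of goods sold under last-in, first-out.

COGS = $20,338.75

Jul 5, 280 sold [LIFO — newest first]: 208 @ $17.70 + 72 @ $17.70 = $4,956.00
Jul 16, 755 sold [LIFO — newest first]: 291 @ $19.30 + 227 @ $21.70 + 121 @ $21.55 + 116 @ $19.25 = $15,382.75
Total COGS = $4,956.00 + $15,382.75 = $20,338.75
Ending inventory: 103 @ $17.70 + 111 @ $19.25 = $3,959.85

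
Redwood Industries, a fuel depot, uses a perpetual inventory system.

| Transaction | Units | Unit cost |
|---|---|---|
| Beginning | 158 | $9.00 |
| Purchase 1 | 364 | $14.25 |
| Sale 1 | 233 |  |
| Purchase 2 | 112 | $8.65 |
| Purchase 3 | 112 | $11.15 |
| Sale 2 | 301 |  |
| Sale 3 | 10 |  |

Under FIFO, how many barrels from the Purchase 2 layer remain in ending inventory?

90

Sale 1 (233) [FIFO — oldest first]: 158 @ $9.00 + 75 @ $14.25 = $2,490.75
Sale 2 (301) [FIFO — oldest first]: 289 @ $14.25 + 12 @ $8.65 = $4,222.05
Sale 3 (10) [FIFO — oldest first]: 10 @ $8.65 = $86.50
Total COGS = $2,490.75 + $4,222.05 + $86.50 = $6,799.30
Ending inventory: 90 @ $8.65 + 112 @ $11.15 = $2,027.30
Check: goods available $8,826.60 = COGS $6,799.30 + ending $2,027.30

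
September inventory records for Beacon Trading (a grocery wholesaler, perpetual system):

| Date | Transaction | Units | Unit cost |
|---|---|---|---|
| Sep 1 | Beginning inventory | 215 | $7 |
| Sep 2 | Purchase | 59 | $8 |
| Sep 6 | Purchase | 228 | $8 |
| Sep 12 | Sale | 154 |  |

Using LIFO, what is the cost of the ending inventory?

Ending inventory = $2,569

Sep 12, 154 sold [LIFO — newest first]: 154 @ $8 = $1,232
Ending inventory: 215 @ $7 + 59 @ $8 + 74 @ $8 = $2,569
Check: goods available $3,801 = COGS $1,232 + ending $2,569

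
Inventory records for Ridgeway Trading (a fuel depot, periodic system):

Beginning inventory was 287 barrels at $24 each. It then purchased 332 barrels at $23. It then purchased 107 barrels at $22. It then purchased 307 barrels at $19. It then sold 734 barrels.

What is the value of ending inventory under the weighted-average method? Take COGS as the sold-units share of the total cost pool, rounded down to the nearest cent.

Ending inventory = $6,573.66

Sale 1, sell 734: 734/1033 × $22,711.00 → $16,137.34
Ending inventory (cost pool remaining) = $6,573.66
Check: goods available $22,711.00 = COGS $16,137.34 + ending $6,573.66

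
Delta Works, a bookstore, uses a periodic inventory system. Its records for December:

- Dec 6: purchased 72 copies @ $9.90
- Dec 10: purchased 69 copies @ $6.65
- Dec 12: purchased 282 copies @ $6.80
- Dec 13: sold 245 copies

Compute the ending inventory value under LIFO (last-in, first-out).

Ending inventory = $1,423.25

Dec 13, 245 sold [LIFO — newest first]: 245 @ $6.80 = $1,666.00
Ending inventory: 72 @ $9.90 + 69 @ $6.65 + 37 @ $6.80 = $1,423.25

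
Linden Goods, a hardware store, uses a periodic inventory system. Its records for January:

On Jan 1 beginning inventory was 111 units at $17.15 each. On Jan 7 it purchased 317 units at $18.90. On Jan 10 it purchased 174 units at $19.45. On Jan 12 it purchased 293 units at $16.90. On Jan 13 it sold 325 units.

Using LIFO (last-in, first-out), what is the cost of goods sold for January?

Jan 13, 325 sold [LIFO — newest first]: 293 @ $16.90 + 32 @ $19.45 = $5,574.10
Ending inventory: 111 @ $17.15 + 317 @ $18.90 + 142 @ $19.45 = $10,656.85

COGS = $5,574.10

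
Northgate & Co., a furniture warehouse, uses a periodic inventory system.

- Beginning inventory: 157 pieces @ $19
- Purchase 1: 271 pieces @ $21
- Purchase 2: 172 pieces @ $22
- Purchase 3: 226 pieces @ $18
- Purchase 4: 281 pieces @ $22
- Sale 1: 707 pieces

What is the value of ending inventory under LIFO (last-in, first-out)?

Sale 1 (707) [LIFO — newest first]: 281 @ $22 + 226 @ $18 + 172 @ $22 + 28 @ $21 = $14,622
Ending inventory: 157 @ $19 + 243 @ $21 = $8,086

Ending inventory = $8,086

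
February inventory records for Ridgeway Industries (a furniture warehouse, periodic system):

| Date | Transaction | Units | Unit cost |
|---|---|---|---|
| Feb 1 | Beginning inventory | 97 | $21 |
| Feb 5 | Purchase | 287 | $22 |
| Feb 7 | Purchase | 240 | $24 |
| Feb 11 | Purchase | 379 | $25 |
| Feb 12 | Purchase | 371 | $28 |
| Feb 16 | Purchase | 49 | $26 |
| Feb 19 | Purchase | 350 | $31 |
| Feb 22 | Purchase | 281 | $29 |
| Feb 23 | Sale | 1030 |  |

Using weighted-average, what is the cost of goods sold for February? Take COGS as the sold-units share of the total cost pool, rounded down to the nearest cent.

COGS = $27,202.73

Feb 23, sell 1030: 1030/2054 × $54,247.00 → $27,202.73
Ending inventory (cost pool remaining) = $27,044.27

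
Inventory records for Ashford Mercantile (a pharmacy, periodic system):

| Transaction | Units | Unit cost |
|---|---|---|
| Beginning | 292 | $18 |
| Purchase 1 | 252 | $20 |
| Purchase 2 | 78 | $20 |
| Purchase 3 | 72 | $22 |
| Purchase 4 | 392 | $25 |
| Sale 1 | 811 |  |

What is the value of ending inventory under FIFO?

Sale 1 (811) [FIFO — oldest first]: 292 @ $18 + 252 @ $20 + 78 @ $20 + 72 @ $22 + 117 @ $25 = $16,365
Ending inventory: 275 @ $25 = $6,875

Ending inventory = $6,875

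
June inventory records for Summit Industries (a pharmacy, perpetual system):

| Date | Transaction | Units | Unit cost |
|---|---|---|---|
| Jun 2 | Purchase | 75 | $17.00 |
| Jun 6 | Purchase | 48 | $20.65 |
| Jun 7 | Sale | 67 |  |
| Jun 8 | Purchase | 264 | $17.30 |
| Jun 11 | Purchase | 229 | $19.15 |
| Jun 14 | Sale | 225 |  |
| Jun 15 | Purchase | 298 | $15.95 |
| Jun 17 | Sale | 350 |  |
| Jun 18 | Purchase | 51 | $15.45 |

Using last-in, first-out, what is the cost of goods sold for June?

COGS = $11,283.05

Jun 7, 67 sold [LIFO — newest first]: 48 @ $20.65 + 19 @ $17.00 = $1,314.20
Jun 14, 225 sold [LIFO — newest first]: 225 @ $19.15 = $4,308.75
Jun 17, 350 sold [LIFO — newest first]: 298 @ $15.95 + 4 @ $19.15 + 48 @ $17.30 = $5,660.10
Total COGS = $1,314.20 + $4,308.75 + $5,660.10 = $11,283.05
Ending inventory: 56 @ $17.00 + 216 @ $17.30 + 51 @ $15.45 = $5,476.75
Check: goods available $16,759.80 = COGS $11,283.05 + ending $5,476.75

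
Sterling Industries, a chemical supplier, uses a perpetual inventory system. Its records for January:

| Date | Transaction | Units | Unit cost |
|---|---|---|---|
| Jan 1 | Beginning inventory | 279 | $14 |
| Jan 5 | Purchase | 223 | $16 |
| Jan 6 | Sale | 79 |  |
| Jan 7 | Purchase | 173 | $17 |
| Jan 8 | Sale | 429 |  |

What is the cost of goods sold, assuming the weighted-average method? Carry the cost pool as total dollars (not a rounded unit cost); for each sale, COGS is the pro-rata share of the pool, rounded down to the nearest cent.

After Jan 1: 279 on hand, pool $3,906.00 (≈ $14.0000 each)
After Jan 5: 502 on hand, pool $7,474.00 (≈ $14.8884 each)
Jan 6, sell 79: 79/502 × $7,474.00 → $1,176.18
After Jan 7: 596 on hand, pool $9,238.82 (≈ $15.5014 each)
Jan 8, sell 429: 429/596 × $9,238.82 → $6,650.09
Total COGS = $1,176.18 + $6,650.09 = $7,826.27
Ending inventory (cost pool remaining) = $2,588.73
Check: goods available $10,415.00 = COGS $7,826.27 + ending $2,588.73

COGS = $7,826.27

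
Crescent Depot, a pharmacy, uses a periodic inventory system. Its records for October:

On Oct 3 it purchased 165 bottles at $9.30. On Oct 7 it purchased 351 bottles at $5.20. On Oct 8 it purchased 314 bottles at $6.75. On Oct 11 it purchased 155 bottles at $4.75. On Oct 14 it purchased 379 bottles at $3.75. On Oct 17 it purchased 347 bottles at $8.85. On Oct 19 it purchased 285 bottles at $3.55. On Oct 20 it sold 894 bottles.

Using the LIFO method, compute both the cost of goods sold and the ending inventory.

Oct 20, 894 sold [LIFO — newest first]: 285 @ $3.55 + 347 @ $8.85 + 262 @ $3.75 = $5,065.20
Ending inventory: 165 @ $9.30 + 351 @ $5.20 + 314 @ $6.75 + 155 @ $4.75 + 117 @ $3.75 = $6,654.20
Check: goods available $11,719.40 = COGS $5,065.20 + ending $6,654.20

COGS = $5,065.20; ending inventory = $6,654.20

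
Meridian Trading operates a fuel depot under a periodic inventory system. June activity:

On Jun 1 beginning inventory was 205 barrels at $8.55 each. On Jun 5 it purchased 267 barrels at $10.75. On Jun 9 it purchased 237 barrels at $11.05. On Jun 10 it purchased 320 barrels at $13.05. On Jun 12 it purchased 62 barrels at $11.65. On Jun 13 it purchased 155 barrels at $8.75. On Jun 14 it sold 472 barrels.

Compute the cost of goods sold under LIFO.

COGS = $5,406.30

Jun 14, 472 sold [LIFO — newest first]: 155 @ $8.75 + 62 @ $11.65 + 255 @ $13.05 = $5,406.30
Ending inventory: 205 @ $8.55 + 267 @ $10.75 + 237 @ $11.05 + 65 @ $13.05 = $8,090.10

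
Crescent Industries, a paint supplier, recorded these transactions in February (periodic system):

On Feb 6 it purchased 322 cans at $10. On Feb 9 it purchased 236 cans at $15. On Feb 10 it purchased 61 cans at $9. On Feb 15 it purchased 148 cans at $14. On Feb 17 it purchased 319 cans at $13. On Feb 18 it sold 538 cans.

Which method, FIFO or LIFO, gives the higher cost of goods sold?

FIFO COGS: 322 @ $10 + 216 @ $15 = $6,460
LIFO COGS: 319 @ $13 + 148 @ $14 + 61 @ $9 + 10 @ $15 = $6,918

LIFO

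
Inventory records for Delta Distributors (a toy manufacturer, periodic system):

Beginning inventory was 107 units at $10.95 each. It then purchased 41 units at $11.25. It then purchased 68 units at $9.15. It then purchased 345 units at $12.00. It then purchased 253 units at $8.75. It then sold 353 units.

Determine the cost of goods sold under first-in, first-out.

COGS = $3,899.10

Sale 1 (353) [FIFO — oldest first]: 107 @ $10.95 + 41 @ $11.25 + 68 @ $9.15 + 137 @ $12.00 = $3,899.10
Ending inventory: 208 @ $12.00 + 253 @ $8.75 = $4,709.75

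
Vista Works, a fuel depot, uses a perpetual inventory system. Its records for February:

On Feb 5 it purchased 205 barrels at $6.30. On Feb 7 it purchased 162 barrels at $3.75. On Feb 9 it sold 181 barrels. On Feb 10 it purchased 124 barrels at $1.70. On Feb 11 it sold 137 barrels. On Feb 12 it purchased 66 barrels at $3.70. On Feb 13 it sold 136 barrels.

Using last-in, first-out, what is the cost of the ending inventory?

Ending inventory = $648.90

Feb 9, 181 sold [LIFO — newest first]: 162 @ $3.75 + 19 @ $6.30 = $727.20
Feb 11, 137 sold [LIFO — newest first]: 124 @ $1.70 + 13 @ $6.30 = $292.70
Feb 13, 136 sold [LIFO — newest first]: 66 @ $3.70 + 70 @ $6.30 = $685.20
Total COGS = $727.20 + $292.70 + $685.20 = $1,705.10
Ending inventory: 103 @ $6.30 = $648.90
Check: goods available $2,354.00 = COGS $1,705.10 + ending $648.90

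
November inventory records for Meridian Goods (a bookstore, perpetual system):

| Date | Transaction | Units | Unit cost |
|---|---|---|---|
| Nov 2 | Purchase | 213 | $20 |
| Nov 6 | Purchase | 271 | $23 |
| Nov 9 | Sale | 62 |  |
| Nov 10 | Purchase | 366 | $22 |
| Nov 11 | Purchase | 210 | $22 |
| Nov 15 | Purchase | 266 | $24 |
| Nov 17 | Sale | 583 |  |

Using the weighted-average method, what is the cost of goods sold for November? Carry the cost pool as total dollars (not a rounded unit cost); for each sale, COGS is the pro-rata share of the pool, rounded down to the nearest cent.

After Nov 2: 213 on hand, pool $4,260.00 (≈ $20.0000 each)
After Nov 6: 484 on hand, pool $10,493.00 (≈ $21.6798 each)
Nov 9, sell 62: 62/484 × $10,493.00 → $1,344.14
After Nov 10: 788 on hand, pool $17,200.86 (≈ $21.8285 each)
After Nov 11: 998 on hand, pool $21,820.86 (≈ $21.8646 each)
After Nov 15: 1264 on hand, pool $28,204.86 (≈ $22.3140 each)
Nov 17, sell 583: 583/1264 × $28,204.86 → $13,009.04
Total COGS = $1,344.14 + $13,009.04 = $14,353.18
Ending inventory (cost pool remaining) = $15,195.82

COGS = $14,353.18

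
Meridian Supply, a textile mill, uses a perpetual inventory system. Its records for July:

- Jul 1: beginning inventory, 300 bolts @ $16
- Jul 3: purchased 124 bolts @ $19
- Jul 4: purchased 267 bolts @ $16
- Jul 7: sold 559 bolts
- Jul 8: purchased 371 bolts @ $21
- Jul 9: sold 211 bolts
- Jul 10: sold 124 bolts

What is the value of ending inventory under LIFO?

Jul 7, 559 sold [LIFO — newest first]: 267 @ $16 + 124 @ $19 + 168 @ $16 = $9,316
Jul 9, 211 sold [LIFO — newest first]: 211 @ $21 = $4,431
Jul 10, 124 sold [LIFO — newest first]: 124 @ $21 = $2,604
Total COGS = $9,316 + $4,431 + $2,604 = $16,351
Ending inventory: 132 @ $16 + 36 @ $21 = $2,868

Ending inventory = $2,868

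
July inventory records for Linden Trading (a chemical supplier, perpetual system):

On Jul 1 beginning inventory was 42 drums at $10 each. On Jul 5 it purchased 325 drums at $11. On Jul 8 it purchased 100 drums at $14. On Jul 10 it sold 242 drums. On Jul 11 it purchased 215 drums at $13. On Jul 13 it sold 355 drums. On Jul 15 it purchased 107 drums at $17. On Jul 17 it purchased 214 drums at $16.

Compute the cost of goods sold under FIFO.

COGS = $7,085

Jul 10, 242 sold [FIFO — oldest first]: 42 @ $10 + 200 @ $11 = $2,620
Jul 13, 355 sold [FIFO — oldest first]: 125 @ $11 + 100 @ $14 + 130 @ $13 = $4,465
Total COGS = $2,620 + $4,465 = $7,085
Ending inventory: 85 @ $13 + 107 @ $17 + 214 @ $16 = $6,348
Check: goods available $13,433 = COGS $7,085 + ending $6,348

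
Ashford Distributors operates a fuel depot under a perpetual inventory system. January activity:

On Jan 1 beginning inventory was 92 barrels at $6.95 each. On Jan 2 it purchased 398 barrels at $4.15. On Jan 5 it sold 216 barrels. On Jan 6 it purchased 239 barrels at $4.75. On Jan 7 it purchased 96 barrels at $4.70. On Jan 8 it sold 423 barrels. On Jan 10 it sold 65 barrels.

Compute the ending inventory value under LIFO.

Ending inventory = $759.75

Jan 5, 216 sold [LIFO — newest first]: 216 @ $4.15 = $896.40
Jan 8, 423 sold [LIFO — newest first]: 96 @ $4.70 + 239 @ $4.75 + 88 @ $4.15 = $1,951.65
Jan 10, 65 sold [LIFO — newest first]: 65 @ $4.15 = $269.75
Total COGS = $896.40 + $1,951.65 + $269.75 = $3,117.80
Ending inventory: 92 @ $6.95 + 29 @ $4.15 = $759.75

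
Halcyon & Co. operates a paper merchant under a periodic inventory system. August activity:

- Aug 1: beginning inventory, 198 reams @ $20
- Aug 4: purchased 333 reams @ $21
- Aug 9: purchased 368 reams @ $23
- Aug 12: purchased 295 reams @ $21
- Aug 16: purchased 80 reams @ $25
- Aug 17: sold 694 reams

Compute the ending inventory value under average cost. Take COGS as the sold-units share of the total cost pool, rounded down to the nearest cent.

Aug 17, sell 694: 694/1274 × $27,612.00 → $15,041.38
Ending inventory (cost pool remaining) = $12,570.62

Ending inventory = $12,570.62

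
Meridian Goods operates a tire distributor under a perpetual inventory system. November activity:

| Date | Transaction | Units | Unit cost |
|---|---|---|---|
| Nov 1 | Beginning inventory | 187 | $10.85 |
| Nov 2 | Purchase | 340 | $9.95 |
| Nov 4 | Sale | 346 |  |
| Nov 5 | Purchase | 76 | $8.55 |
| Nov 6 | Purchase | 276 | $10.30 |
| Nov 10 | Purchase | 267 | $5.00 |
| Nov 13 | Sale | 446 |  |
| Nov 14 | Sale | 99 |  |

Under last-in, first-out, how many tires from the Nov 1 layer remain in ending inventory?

Nov 4, 346 sold [LIFO — newest first]: 340 @ $9.95 + 6 @ $10.85 = $3,448.10
Nov 13, 446 sold [LIFO — newest first]: 267 @ $5.00 + 179 @ $10.30 = $3,178.70
Nov 14, 99 sold [LIFO — newest first]: 97 @ $10.30 + 2 @ $8.55 = $1,016.20
Total COGS = $3,448.10 + $3,178.70 + $1,016.20 = $7,643.00
Ending inventory: 181 @ $10.85 + 74 @ $8.55 = $2,596.55

181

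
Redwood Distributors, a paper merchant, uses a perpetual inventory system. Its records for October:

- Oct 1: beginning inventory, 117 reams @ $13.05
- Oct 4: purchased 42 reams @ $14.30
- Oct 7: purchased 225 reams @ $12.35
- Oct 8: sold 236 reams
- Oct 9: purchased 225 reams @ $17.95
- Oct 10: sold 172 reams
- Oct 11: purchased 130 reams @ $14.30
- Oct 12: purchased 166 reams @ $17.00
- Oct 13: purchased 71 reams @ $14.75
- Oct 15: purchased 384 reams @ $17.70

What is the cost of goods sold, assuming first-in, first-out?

COGS = $5,337.00

Oct 8, 236 sold [FIFO — oldest first]: 117 @ $13.05 + 42 @ $14.30 + 77 @ $12.35 = $3,078.40
Oct 10, 172 sold [FIFO — oldest first]: 148 @ $12.35 + 24 @ $17.95 = $2,258.60
Total COGS = $3,078.40 + $2,258.60 = $5,337.00
Ending inventory: 201 @ $17.95 + 130 @ $14.30 + 166 @ $17.00 + 71 @ $14.75 + 384 @ $17.70 = $16,133.00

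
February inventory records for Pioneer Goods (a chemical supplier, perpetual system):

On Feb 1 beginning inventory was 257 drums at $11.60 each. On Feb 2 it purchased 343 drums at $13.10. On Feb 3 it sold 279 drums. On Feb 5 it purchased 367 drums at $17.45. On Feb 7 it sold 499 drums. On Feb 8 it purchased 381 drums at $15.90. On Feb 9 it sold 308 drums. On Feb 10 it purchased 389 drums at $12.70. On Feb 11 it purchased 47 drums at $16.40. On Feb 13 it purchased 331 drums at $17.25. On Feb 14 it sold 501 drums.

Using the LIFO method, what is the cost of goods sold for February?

COGS = $24,626.10

Feb 3, 279 sold [LIFO — newest first]: 279 @ $13.10 = $3,654.90
Feb 7, 499 sold [LIFO — newest first]: 367 @ $17.45 + 64 @ $13.10 + 68 @ $11.60 = $8,031.35
Feb 9, 308 sold [LIFO — newest first]: 308 @ $15.90 = $4,897.20
Feb 14, 501 sold [LIFO — newest first]: 331 @ $17.25 + 47 @ $16.40 + 123 @ $12.70 = $8,042.65
Total COGS = $3,654.90 + $8,031.35 + $4,897.20 + $8,042.65 = $24,626.10
Ending inventory: 189 @ $11.60 + 73 @ $15.90 + 266 @ $12.70 = $6,731.30
Check: goods available $31,357.40 = COGS $24,626.10 + ending $6,731.30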